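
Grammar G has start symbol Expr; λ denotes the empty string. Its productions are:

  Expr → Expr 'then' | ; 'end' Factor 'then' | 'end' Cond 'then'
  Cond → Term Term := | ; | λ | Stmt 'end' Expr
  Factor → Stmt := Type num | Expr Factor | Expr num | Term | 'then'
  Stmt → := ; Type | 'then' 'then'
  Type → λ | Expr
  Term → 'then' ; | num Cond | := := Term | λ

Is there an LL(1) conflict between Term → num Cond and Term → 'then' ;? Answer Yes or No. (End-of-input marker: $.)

No

FIRST(num Cond) = { num } and FIRST('then' ;) = { 'then' }.
The FIRST sets are disjoint and neither alternative is nullable — no conflict.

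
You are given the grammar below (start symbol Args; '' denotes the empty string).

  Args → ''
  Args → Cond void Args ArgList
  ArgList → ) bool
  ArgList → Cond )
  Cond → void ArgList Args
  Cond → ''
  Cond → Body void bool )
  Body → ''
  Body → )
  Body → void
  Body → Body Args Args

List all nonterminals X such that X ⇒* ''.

Directly nullable (have an ''-production): Args, Cond, Body.
No other nonterminal has a production whose RHS symbols are all nullable.

{ Args, Body, Cond }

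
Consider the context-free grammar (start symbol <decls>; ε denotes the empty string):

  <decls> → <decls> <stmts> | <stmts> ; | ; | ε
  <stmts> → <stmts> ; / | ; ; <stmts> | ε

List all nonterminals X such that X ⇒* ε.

Directly nullable (have an ε-production): <decls>, <stmts>.

{ <decls>, <stmts> }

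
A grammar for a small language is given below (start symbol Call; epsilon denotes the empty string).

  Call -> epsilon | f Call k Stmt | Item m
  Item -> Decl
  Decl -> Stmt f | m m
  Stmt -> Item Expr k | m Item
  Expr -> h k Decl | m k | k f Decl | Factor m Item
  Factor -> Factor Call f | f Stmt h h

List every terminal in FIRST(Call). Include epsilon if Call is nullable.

Call -> epsilon contributes epsilon.
Call -> f Call k Stmt contributes {f}.
From Call -> Item m: add FIRST(Item) = { m }.
Union: FIRST(Call) = { f, m, epsilon }.

{ f, m, epsilon }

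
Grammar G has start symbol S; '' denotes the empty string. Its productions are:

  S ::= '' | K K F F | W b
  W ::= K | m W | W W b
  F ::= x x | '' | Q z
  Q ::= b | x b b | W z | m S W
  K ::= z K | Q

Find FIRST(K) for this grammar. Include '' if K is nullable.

{ b, m, x, z }

K ::= z K contributes {z}.
From K ::= Q: add FIRST(Q) = { b, m, x, z }.
Union: FIRST(K) = { b, m, x, z }.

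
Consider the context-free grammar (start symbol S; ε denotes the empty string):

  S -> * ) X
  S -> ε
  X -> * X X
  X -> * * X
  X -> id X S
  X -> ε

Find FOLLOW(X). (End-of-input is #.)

In S -> * ) X: X is at the end, add FOLLOW(S) = { #, *, id }.
In X -> * X X: add FIRST(X)\{ε} = { *, id }.
  Since X is nullable, also add FOLLOW(X) = { #, *, id }.
In X -> * X X: X is at the end, add FOLLOW(X) = { #, *, id }.
In X -> * * X: X is at the end, add FOLLOW(X) = { #, *, id }.
In X -> id X S: add FIRST(S)\{ε} = { * }.
  Since S is nullable, also add FOLLOW(X) = { #, *, id }.
Union: FOLLOW(X) = { #, *, id }.

{ #, *, id }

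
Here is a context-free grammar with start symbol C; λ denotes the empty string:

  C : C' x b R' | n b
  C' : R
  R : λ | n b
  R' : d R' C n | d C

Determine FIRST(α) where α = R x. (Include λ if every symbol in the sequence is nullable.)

{ n, x }

Add FIRST(R)\{λ} = { n }; R is nullable, continue.
x is a terminal; add {x} and stop.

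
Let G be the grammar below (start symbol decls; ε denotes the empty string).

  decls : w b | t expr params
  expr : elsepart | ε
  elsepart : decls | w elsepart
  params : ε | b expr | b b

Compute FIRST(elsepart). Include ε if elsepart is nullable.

{ t, w }

From elsepart : decls: add FIRST(decls) = { t, w }.
elsepart : w elsepart contributes {w}.
Union: FIRST(elsepart) = { t, w }.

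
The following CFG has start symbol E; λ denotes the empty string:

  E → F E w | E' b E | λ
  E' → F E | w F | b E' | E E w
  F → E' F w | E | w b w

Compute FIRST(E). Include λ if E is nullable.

{ b, w, λ }

From E → F E w: F, E nullable, take FIRST(F) ∪ FIRST(E) ∪ {w} = { b, w }.
From E → E' b E: E' nullable, take FIRST(E') ∪ {b} = { b, w }.
E → λ contributes λ.
Union: FIRST(E) = { b, w, λ }.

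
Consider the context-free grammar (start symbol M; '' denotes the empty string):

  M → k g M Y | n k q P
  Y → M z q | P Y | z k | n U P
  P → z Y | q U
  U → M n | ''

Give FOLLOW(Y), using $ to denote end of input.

{ $, k, n, q, z }

In M → k g M Y: Y is at the end, add FOLLOW(M) = { $, k, n, q, z }.
In Y → P Y: Y is at the end, add FOLLOW(Y) = { $, k, n, q, z }.
In P → z Y: Y is at the end, add FOLLOW(P) = { $, k, n, q, z }.
Union: FOLLOW(Y) = { $, k, n, q, z }.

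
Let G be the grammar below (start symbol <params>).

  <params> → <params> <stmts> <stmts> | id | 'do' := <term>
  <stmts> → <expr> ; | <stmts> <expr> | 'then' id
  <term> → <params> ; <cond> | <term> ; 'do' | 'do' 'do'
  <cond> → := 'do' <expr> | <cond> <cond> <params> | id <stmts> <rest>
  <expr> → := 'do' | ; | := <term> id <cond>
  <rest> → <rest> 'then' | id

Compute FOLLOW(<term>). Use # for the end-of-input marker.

In <params> → 'do' := <term>: <term> is at the end, add FOLLOW(<params>) = { #, 'do', 'then', :=, ;, id }.
In <term> → <term> ; 'do': add FIRST(; 'do') = { ; }.
In <expr> → := <term> id <cond>: add FIRST(id <cond>) = { id }.
Union: FOLLOW(<term>) = { #, 'do', 'then', :=, ;, id }.

{ #, 'do', 'then', :=, ;, id }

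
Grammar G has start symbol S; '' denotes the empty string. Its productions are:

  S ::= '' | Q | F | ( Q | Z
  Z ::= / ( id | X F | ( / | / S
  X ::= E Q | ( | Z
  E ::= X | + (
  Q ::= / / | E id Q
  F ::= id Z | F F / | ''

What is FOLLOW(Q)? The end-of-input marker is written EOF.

In S ::= Q: Q is at the end, add FOLLOW(S) = { EOF, (, +, /, id }.
In S ::= ( Q: Q is at the end, add FOLLOW(S) = { EOF, (, +, /, id }.
In X ::= E Q: Q is at the end, add FOLLOW(X) = { EOF, (, +, /, id }.
In Q ::= E id Q: Q is at the end, add FOLLOW(Q) = { EOF, (, +, /, id }.
Union: FOLLOW(Q) = { EOF, (, +, /, id }.

{ EOF, (, +, /, id }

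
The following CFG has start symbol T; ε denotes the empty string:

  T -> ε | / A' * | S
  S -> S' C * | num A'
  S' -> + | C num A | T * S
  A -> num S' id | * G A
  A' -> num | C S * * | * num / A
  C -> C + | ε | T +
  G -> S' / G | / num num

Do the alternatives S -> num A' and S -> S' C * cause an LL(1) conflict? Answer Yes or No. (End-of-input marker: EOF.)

FIRST(num A') = { num } and FIRST(S' C *) = { *, +, /, num }.
Both contain num, so the two alternatives are not disjoint — LL(1) conflict.

Yes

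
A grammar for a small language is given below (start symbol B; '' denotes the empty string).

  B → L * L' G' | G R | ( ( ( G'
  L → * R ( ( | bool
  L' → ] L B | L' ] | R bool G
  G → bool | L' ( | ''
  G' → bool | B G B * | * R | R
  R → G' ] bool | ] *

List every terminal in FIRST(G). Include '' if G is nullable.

{ (, *, ], bool, '' }

G → bool contributes {bool}.
From G → L' (: add FIRST(L') = { (, *, ], bool }.
G → '' contributes ''.
Union: FIRST(G) = { (, *, ], bool, '' }.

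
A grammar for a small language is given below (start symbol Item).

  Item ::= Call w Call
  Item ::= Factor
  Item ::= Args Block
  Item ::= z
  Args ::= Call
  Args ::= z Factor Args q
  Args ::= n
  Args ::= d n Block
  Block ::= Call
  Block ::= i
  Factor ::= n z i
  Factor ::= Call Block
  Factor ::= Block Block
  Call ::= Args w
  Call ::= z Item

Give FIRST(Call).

{ d, n, z }

From Call ::= Args w: add FIRST(Args) = { d, n, z }.
Call ::= z Item contributes {z}.
Union: FIRST(Call) = { d, n, z }.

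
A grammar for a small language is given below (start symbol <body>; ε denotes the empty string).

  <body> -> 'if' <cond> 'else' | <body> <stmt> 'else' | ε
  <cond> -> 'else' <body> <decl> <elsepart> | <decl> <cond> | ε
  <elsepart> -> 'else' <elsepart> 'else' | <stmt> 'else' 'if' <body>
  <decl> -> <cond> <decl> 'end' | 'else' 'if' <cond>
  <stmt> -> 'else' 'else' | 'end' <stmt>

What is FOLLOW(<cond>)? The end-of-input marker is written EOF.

{ 'else', 'end' }

In <body> -> 'if' <cond> 'else': add FIRST('else') = { 'else' }.
In <cond> -> <decl> <cond>: <cond> is at the end, add FOLLOW(<cond>) = { 'else', 'end' }.
In <decl> -> <cond> <decl> 'end': add FIRST(<decl> 'end') = { 'else' }.
In <decl> -> 'else' 'if' <cond>: <cond> is at the end, add FOLLOW(<decl>) = { 'else', 'end' }.
Union: FOLLOW(<cond>) = { 'else', 'end' }.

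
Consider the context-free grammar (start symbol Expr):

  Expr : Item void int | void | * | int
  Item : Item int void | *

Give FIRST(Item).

{ * }

From Item : Item int void: add FIRST(Item) = { * }.
Item : * contributes {*}.
Union: FIRST(Item) = { * }.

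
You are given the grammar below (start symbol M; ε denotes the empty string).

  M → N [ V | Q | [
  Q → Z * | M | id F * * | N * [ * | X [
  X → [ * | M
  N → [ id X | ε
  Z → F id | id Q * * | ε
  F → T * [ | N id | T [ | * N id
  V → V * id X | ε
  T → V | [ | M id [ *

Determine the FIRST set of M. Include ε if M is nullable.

From M → N [ V: N nullable, take FIRST(N) ∪ {[} = { [ }.
From M → Q: add FIRST(Q) = { *, [, id }.
M → [ contributes {[}.
Union: FIRST(M) = { *, [, id }.

{ *, [, id }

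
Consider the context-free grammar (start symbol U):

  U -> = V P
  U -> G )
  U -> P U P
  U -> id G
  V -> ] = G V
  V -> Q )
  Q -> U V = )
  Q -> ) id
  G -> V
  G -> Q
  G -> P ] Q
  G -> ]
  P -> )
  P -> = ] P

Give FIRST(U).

U -> = V P contributes {=}.
From U -> G ): add FIRST(G) = { ), =, ], id }.
From U -> P U P: add FIRST(P) = { ), = }.
U -> id G contributes {id}.
Union: FIRST(U) = { ), =, ], id }.

{ ), =, ], id }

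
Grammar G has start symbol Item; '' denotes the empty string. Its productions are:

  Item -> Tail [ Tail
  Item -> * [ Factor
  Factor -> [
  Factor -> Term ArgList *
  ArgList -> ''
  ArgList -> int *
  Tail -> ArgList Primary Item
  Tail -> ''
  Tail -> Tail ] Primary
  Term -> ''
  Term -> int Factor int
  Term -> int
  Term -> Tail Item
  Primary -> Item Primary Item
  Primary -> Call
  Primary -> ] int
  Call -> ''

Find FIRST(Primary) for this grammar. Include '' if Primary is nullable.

From Primary -> Item Primary Item: add FIRST(Item) = { *, [, ], int }.
From Primary -> Call: add FIRST(Call) = { '' } (including '' since Call is nullable).
Primary -> ] int contributes {]}.
Union: FIRST(Primary) = { *, [, ], int, '' }.

{ *, [, ], int, '' }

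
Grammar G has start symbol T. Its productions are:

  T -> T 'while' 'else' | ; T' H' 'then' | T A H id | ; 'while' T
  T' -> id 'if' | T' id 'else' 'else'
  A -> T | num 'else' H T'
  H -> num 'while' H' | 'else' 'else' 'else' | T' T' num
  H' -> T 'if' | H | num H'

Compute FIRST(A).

From A -> T: add FIRST(T) = { ; }.
A -> num 'else' H T' contributes {num}.
Union: FIRST(A) = { ;, num }.

{ ;, num }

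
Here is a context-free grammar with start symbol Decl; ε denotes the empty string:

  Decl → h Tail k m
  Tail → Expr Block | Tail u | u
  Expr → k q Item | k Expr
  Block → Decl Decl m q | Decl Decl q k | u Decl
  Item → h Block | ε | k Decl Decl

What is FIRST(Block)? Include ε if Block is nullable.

From Block → Decl Decl m q: add FIRST(Decl) = { h }.
From Block → Decl Decl q k: add FIRST(Decl) = { h }.
Block → u Decl contributes {u}.
Union: FIRST(Block) = { h, u }.

{ h, u }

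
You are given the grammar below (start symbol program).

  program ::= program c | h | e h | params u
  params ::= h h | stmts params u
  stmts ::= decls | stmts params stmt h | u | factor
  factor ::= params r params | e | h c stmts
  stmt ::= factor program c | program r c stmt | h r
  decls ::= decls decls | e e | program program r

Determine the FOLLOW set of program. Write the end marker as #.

{ #, c, e, h, r, u }

program is the start symbol, so # ∈ FOLLOW(program).
In program ::= program c: add FIRST(c) = { c }.
In stmt ::= factor program c: add FIRST(c) = { c }.
In stmt ::= program r c stmt: add FIRST(r c stmt) = { r }.
In decls ::= program program r: add FIRST(program r) = { e, h, u }.
In decls ::= program program r: add FIRST(r) = { r }.
Union: FOLLOW(program) = { #, c, e, h, r, u }.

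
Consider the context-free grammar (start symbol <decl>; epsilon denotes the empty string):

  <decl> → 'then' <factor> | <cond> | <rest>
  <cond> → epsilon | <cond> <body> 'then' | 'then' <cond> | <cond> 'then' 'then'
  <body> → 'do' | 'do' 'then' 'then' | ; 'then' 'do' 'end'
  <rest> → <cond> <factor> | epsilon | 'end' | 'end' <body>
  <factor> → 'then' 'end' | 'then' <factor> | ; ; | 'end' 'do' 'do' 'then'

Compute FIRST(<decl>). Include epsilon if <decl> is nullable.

{ 'do', 'end', 'then', ;, epsilon }

<decl> → 'then' <factor> contributes {'then'}.
From <decl> → <cond>: add FIRST(<cond>) = { 'do', 'then', ;, epsilon } (including epsilon since <cond> is nullable).
From <decl> → <rest>: add FIRST(<rest>) = { 'do', 'end', 'then', ;, epsilon } (including epsilon since <rest> is nullable).
Union: FIRST(<decl>) = { 'do', 'end', 'then', ;, epsilon }.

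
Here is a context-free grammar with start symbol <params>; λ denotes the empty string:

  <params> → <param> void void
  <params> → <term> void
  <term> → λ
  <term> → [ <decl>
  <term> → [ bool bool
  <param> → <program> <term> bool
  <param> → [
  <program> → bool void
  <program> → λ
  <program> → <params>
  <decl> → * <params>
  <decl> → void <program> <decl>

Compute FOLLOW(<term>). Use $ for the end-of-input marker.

{ bool, void }

In <params> → <term> void: add FIRST(void) = { void }.
In <param> → <program> <term> bool: add FIRST(bool) = { bool }.
Union: FOLLOW(<term>) = { bool, void }.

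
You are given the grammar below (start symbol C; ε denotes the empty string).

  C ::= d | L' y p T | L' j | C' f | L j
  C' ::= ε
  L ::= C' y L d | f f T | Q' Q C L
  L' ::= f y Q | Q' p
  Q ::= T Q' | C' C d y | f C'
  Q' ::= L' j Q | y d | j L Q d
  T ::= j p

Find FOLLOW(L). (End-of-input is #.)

{ d, f, j, y }

In C ::= L j: add FIRST(j) = { j }.
In L ::= C' y L d: add FIRST(d) = { d }.
In L ::= Q' Q C L: L is at the end, add FOLLOW(L) = { d, f, j, y }.
In Q' ::= j L Q d: add FIRST(Q d) = { d, f, j, y }.
Union: FOLLOW(L) = { d, f, j, y }.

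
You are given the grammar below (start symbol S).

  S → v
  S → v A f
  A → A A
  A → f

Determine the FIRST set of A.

From A → A A: add FIRST(A) = { f }.
A → f contributes {f}.
Union: FIRST(A) = { f }.

{ f }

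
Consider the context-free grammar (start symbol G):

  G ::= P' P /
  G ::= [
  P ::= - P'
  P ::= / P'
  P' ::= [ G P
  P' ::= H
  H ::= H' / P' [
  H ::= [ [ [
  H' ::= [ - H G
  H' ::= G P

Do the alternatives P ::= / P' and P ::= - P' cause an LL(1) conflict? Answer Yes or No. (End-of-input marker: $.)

FIRST(/ P') = { / } and FIRST(- P') = { - }.
The FIRST sets are disjoint and neither alternative is nullable — no conflict.

No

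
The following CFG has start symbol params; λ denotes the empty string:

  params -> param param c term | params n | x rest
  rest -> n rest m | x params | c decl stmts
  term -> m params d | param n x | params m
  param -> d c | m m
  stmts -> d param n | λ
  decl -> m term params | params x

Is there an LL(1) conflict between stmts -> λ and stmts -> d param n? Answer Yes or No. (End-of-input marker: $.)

Yes

FIRST(λ) = { λ } and FIRST(d param n) = { d }.
The first alternative is nullable and FOLLOW(stmts) = { $, d, m, n, x } shares d with FIRST of the second — conflict.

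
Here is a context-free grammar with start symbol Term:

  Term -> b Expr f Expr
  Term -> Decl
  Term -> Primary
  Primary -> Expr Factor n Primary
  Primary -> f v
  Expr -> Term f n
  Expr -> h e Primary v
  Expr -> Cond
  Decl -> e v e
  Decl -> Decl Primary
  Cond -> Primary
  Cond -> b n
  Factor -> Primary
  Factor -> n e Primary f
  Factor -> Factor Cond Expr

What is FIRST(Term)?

{ b, e, f, h }

Term -> b Expr f Expr contributes {b}.
From Term -> Decl: add FIRST(Decl) = { e }.
From Term -> Primary: add FIRST(Primary) = { b, e, f, h }.
Union: FIRST(Term) = { b, e, f, h }.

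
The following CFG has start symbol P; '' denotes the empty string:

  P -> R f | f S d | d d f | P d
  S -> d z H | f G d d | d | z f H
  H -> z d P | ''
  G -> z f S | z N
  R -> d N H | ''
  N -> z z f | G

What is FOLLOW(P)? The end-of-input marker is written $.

P is the start symbol, so $ ∈ FOLLOW(P).
In P -> P d: add FIRST(d) = { d }.
In H -> z d P: P is at the end, add FOLLOW(H) = { d, f, z }.
Union: FOLLOW(P) = { $, d, f, z }.

{ $, d, f, z }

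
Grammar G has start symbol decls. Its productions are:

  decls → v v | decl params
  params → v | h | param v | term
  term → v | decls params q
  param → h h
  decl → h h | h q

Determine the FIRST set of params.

{ h, v }

params → v contributes {v}.
params → h contributes {h}.
From params → param v: add FIRST(param) = { h }.
From params → term: add FIRST(term) = { h, v }.
Union: FIRST(params) = { h, v }.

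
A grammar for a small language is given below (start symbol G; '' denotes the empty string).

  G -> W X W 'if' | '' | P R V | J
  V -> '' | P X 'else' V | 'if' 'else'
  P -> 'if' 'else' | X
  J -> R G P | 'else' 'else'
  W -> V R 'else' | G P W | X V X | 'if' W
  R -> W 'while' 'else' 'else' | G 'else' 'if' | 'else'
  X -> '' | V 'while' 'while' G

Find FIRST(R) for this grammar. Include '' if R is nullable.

From R -> W 'while' 'else' 'else': W nullable, take FIRST(W) ∪ {'while'} = { 'else', 'if', 'while' }.
From R -> G 'else' 'if': G nullable, take FIRST(G) ∪ {'else'} = { 'else', 'if', 'while' }.
R -> 'else' contributes {'else'}.
Union: FIRST(R) = { 'else', 'if', 'while' }.

{ 'else', 'if', 'while' }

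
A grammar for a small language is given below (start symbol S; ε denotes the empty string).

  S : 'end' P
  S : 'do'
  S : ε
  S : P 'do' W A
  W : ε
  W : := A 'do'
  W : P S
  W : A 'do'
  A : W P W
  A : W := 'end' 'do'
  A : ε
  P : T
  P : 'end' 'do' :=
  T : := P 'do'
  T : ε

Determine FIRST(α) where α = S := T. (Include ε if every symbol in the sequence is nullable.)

{ 'do', 'end', := }

Add FIRST(S)\{ε} = { 'do', 'end', := }; S is nullable, continue.
:= is a terminal; add {:=} and stop.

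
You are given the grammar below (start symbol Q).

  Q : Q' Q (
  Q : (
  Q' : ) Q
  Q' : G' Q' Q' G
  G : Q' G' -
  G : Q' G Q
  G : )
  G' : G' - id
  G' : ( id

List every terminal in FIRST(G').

{ ( }

From G' : G' - id: add FIRST(G') = { ( }.
G' : ( id contributes {(}.
Union: FIRST(G') = { ( }.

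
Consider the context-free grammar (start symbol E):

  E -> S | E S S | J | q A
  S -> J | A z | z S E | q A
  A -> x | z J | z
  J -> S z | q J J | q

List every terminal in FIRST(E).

{ q, x, z }

From E -> S: add FIRST(S) = { q, x, z }.
From E -> E S S: add FIRST(E) = { q, x, z }.
From E -> J: add FIRST(J) = { q, x, z }.
E -> q A contributes {q}.
Union: FIRST(E) = { q, x, z }.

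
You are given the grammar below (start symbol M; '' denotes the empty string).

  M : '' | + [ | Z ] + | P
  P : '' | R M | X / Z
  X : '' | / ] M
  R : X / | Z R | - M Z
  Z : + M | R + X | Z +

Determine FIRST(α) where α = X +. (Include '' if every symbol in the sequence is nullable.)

Add FIRST(X)\{''} = { / }; X is nullable, continue.
+ is a terminal; add {+} and stop.

{ +, / }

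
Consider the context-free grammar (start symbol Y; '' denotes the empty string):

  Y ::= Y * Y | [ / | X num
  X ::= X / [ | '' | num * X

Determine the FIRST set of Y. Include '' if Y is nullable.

{ /, [, num }

From Y ::= Y * Y: add FIRST(Y) = { /, [, num }.
Y ::= [ / contributes {[}.
From Y ::= X num: X nullable, take FIRST(X) ∪ {num} = { /, num }.
Union: FIRST(Y) = { /, [, num }.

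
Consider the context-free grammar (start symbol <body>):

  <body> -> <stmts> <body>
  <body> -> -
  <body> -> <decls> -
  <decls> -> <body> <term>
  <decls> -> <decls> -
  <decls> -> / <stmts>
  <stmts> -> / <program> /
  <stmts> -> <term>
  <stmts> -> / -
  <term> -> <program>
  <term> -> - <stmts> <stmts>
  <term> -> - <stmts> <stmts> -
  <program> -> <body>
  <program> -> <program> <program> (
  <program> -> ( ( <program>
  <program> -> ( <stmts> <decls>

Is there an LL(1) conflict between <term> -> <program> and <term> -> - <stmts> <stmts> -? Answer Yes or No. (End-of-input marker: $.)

FIRST(<program>) = { (, -, / } and FIRST(- <stmts> <stmts> -) = { - }.
Both contain -, so the two alternatives are not disjoint — LL(1) conflict.

Yes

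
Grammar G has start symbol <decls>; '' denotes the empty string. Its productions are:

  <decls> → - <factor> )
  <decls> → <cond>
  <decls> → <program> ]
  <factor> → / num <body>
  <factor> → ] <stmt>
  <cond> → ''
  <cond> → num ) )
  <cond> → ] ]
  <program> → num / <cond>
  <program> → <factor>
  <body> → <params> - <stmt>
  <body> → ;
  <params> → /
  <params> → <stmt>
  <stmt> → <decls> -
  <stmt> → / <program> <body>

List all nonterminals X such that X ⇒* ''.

{ <cond>, <decls> }

Directly nullable (have an ''-production): <cond>.
<decls> → <cond> with every symbol nullable, so <decls> is nullable.
No other nonterminal has a production whose RHS symbols are all nullable.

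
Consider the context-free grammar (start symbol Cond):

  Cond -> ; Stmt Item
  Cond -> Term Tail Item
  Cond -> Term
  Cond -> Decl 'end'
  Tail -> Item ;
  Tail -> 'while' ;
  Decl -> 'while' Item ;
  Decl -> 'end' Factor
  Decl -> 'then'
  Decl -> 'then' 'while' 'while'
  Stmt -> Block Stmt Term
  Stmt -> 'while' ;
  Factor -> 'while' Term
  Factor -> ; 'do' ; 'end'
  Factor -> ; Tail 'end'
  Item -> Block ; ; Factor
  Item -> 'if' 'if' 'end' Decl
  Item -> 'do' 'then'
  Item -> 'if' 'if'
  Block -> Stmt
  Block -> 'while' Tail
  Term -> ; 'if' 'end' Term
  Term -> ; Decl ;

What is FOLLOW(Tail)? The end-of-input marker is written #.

In Cond -> Term Tail Item: add FIRST(Item) = { 'do', 'if', 'while' }.
In Factor -> ; Tail 'end': add FIRST('end') = { 'end' }.
In Block -> 'while' Tail: Tail is at the end, add FOLLOW(Block) = { 'while', ; }.
Union: FOLLOW(Tail) = { 'do', 'end', 'if', 'while', ; }.

{ 'do', 'end', 'if', 'while', ; }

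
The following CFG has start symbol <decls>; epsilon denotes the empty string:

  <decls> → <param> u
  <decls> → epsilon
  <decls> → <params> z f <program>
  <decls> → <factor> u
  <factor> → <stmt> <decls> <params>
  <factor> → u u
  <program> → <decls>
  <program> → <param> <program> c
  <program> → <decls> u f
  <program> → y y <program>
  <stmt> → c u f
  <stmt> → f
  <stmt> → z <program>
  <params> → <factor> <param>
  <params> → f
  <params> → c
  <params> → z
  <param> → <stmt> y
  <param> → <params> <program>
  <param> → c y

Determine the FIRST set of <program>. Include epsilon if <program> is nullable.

{ c, f, u, y, z, epsilon }

From <program> → <decls>: add FIRST(<decls>) = { c, f, u, z, epsilon } (including epsilon since <decls> is nullable).
From <program> → <param> <program> c: add FIRST(<param>) = { c, f, u, z }.
From <program> → <decls> u f: <decls> nullable, take FIRST(<decls>) ∪ {u} = { c, f, u, z }.
<program> → y y <program> contributes {y}.
Union: FIRST(<program>) = { c, f, u, y, z, epsilon }.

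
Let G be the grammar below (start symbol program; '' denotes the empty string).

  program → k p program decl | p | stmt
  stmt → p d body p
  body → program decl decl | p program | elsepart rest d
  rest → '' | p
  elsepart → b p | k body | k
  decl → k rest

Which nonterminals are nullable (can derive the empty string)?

Directly nullable (have an ''-production): rest.
No other nonterminal has a production whose RHS symbols are all nullable.

{ rest }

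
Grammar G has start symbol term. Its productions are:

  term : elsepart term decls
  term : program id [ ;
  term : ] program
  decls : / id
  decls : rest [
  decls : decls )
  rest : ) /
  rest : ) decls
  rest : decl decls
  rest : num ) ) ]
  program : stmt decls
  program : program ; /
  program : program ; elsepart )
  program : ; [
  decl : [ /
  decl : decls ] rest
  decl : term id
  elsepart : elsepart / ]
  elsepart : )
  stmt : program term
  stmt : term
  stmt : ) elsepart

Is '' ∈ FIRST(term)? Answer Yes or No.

No

No nonterminal in this grammar is nullable.
No production of term has an RHS whose symbols are all nullable, so term is not nullable.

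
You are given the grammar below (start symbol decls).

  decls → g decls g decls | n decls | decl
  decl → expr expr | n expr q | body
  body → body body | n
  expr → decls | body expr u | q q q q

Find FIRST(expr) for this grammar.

{ g, n, q }

From expr → decls: add FIRST(decls) = { g, n, q }.
From expr → body expr u: add FIRST(body) = { n }.
expr → q q q q contributes {q}.
Union: FIRST(expr) = { g, n, q }.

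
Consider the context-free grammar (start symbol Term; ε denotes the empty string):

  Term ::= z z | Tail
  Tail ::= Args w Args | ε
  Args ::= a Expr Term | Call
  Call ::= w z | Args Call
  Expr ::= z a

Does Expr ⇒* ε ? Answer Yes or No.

Nullable nonterminals: Tail, Term.
No production of Expr has an RHS whose symbols are all nullable, so Expr is not nullable.

No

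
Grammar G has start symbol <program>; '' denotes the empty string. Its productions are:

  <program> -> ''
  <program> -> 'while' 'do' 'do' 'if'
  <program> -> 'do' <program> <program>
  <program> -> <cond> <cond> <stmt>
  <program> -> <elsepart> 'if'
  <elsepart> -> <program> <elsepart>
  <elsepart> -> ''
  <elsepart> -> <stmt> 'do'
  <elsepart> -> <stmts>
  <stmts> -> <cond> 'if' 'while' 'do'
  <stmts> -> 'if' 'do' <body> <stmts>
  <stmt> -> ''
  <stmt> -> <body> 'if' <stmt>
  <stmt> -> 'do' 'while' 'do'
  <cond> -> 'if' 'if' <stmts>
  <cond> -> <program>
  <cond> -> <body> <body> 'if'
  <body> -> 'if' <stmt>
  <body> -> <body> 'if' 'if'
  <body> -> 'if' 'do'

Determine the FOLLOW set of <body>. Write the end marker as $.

{ 'do', 'if', 'while' }

In <stmts> -> 'if' 'do' <body> <stmts>: add FIRST(<stmts>) = { 'do', 'if', 'while' }.
In <stmt> -> <body> 'if' <stmt>: add FIRST('if' <stmt>) = { 'if' }.
In <cond> -> <body> <body> 'if': add FIRST(<body> 'if') = { 'if' }.
In <cond> -> <body> <body> 'if': add FIRST('if') = { 'if' }.
In <body> -> <body> 'if' 'if': add FIRST('if' 'if') = { 'if' }.
Union: FOLLOW(<body>) = { 'do', 'if', 'while' }.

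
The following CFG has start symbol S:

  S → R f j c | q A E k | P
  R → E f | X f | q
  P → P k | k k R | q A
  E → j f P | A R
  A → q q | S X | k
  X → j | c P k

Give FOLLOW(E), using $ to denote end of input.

In S → q A E k: add FIRST(k) = { k }.
In R → E f: add FIRST(f) = { f }.
Union: FOLLOW(E) = { f, k }.

{ f, k }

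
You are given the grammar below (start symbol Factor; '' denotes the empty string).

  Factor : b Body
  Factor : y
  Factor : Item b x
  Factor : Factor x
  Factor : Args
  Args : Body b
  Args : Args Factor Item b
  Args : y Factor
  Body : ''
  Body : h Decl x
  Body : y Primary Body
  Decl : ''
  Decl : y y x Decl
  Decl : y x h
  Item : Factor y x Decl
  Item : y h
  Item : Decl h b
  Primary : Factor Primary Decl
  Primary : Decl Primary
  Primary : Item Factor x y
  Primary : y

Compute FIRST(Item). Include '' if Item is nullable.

From Item : Factor y x Decl: add FIRST(Factor) = { b, h, y }.
Item : y h contributes {y}.
From Item : Decl h b: Decl nullable, take FIRST(Decl) ∪ {h} = { h, y }.
Union: FIRST(Item) = { b, h, y }.

{ b, h, y }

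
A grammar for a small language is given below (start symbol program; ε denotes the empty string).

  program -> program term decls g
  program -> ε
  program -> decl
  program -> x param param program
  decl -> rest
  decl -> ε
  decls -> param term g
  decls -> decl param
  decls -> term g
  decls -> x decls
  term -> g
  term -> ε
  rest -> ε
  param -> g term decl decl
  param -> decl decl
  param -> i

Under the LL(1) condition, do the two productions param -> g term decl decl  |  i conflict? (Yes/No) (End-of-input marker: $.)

No

FIRST(g term decl decl) = { g } and FIRST(i) = { i }.
The FIRST sets are disjoint and neither alternative is nullable — no conflict.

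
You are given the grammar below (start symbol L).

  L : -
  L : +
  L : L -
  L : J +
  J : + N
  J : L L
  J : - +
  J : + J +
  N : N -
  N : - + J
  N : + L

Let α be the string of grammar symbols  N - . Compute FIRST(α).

Add FIRST(N) = { +, - }; N is not nullable, stop.

{ +, - }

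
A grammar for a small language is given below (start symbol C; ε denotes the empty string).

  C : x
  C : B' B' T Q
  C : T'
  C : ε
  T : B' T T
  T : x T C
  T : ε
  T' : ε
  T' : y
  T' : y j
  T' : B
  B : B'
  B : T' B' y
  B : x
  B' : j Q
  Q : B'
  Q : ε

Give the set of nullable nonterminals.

{ C, Q, T, T' }

Directly nullable (have an ε-production): C, T, T', Q.
No other nonterminal has a production whose RHS symbols are all nullable.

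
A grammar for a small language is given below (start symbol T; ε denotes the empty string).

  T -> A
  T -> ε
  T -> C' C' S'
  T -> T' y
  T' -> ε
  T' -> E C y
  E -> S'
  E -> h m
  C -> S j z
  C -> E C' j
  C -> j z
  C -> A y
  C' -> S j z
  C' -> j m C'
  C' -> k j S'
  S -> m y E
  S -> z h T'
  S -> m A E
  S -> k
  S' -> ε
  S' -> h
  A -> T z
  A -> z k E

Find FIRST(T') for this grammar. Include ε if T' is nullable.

T' -> ε contributes ε.
From T' -> E C y: E nullable, take FIRST(E) ∪ FIRST(C) = { h, j, k, m, y, z }.
Union: FIRST(T') = { h, j, k, m, y, z, ε }.

{ h, j, k, m, y, z, ε }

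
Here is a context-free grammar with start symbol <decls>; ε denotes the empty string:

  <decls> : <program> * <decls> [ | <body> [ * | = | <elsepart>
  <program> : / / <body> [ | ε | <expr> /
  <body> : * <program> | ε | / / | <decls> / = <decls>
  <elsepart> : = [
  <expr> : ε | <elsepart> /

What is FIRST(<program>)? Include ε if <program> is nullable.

{ /, =, ε }

<program> : / / <body> [ contributes {/}.
<program> : ε contributes ε.
From <program> : <expr> /: <expr> nullable, take FIRST(<expr>) ∪ {/} = { /, = }.
Union: FIRST(<program>) = { /, =, ε }.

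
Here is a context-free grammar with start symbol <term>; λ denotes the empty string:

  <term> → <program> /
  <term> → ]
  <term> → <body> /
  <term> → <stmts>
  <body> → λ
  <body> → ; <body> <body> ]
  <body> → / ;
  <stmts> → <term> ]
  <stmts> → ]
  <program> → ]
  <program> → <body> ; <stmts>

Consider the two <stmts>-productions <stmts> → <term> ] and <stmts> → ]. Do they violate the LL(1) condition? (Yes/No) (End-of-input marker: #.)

FIRST(<term> ]) = { /, ;, ] } and FIRST(]) = { ] }.
Both contain ], so the two alternatives are not disjoint — LL(1) conflict.

Yes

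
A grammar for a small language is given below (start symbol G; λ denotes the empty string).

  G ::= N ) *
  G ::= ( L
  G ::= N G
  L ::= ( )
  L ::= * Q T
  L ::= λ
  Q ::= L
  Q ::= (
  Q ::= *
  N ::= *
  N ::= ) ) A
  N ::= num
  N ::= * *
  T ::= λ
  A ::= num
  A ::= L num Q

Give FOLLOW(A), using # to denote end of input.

{ (, ), *, num }

In N ::= ) ) A: A is at the end, add FOLLOW(N) = { (, ), *, num }.
Union: FOLLOW(A) = { (, ), *, num }.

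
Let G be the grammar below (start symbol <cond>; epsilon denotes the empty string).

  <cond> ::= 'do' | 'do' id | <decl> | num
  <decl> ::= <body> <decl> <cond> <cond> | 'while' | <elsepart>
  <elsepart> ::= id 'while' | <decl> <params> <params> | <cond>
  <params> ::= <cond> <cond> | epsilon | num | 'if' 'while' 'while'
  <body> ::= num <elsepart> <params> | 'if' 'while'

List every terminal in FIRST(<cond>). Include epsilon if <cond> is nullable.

{ 'do', 'if', 'while', id, num }

<cond> ::= 'do' contributes {'do'}.
<cond> ::= 'do' id contributes {'do'}.
From <cond> ::= <decl>: add FIRST(<decl>) = { 'do', 'if', 'while', id, num }.
<cond> ::= num contributes {num}.
Union: FIRST(<cond>) = { 'do', 'if', 'while', id, num }.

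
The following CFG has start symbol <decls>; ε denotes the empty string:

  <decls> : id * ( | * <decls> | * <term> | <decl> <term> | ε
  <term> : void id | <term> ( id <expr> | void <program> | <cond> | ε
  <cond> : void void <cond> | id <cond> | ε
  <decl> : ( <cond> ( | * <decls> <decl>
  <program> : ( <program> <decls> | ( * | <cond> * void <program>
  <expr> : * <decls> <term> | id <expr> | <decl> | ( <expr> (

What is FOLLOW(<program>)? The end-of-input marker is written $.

{ $, (, *, id, void }

In <term> : void <program>: <program> is at the end, add FOLLOW(<term>) = { $, (, *, id, void }.
In <program> : ( <program> <decls>: add FIRST(<decls>)\{ε} = { (, *, id }.
  Since <decls> is nullable, also add FOLLOW(<program>) = { $, (, *, id, void }.
In <program> : <cond> * void <program>: <program> is at the end, add FOLLOW(<program>) = { $, (, *, id, void }.
Union: FOLLOW(<program>) = { $, (, *, id, void }.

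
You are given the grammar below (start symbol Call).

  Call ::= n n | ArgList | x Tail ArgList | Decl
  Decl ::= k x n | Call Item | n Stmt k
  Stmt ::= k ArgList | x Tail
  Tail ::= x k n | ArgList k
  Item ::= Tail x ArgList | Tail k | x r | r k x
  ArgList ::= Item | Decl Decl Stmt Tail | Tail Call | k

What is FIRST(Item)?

{ k, n, r, x }

From Item ::= Tail x ArgList: add FIRST(Tail) = { k, n, r, x }.
From Item ::= Tail k: add FIRST(Tail) = { k, n, r, x }.
Item ::= x r contributes {x}.
Item ::= r k x contributes {r}.
Union: FIRST(Item) = { k, n, r, x }.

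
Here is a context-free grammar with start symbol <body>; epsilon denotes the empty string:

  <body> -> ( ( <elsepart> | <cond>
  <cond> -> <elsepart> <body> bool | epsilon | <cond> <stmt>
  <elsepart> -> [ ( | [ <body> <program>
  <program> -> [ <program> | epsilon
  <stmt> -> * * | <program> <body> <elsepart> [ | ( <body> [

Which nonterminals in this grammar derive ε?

Directly nullable (have an epsilon-production): <cond>, <program>.
<body> -> <cond> with every symbol nullable, so <body> is nullable.
No other nonterminal has a production whose RHS symbols are all nullable.

{ <body>, <cond>, <program> }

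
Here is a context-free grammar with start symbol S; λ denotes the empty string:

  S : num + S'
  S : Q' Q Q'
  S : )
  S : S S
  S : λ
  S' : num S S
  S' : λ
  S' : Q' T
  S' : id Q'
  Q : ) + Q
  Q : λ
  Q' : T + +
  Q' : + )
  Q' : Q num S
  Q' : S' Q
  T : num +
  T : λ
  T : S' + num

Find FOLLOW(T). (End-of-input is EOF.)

In S' : Q' T: T is at the end, add FOLLOW(S') = { EOF, ), +, id, num }.
In Q' : T + +: add FIRST(+ +) = { + }.
Union: FOLLOW(T) = { EOF, ), +, id, num }.

{ EOF, ), +, id, num }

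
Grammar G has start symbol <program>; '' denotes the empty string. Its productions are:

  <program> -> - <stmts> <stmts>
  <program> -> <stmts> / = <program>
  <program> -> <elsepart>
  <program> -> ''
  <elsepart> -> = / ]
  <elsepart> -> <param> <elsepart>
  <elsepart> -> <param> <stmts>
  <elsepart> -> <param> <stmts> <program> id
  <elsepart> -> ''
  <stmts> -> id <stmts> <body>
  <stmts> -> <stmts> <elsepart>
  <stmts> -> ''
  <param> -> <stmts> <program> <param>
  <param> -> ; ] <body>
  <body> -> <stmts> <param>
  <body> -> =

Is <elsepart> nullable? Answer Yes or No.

Yes

<elsepart> has an ''-production, so <elsepart> ⇒ ''.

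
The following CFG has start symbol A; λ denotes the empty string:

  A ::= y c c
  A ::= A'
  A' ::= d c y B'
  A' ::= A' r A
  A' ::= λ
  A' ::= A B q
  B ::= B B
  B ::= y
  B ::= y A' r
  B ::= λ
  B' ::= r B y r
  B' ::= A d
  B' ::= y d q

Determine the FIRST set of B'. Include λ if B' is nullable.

{ d, q, r, y }

B' ::= r B y r contributes {r}.
From B' ::= A d: A nullable, take FIRST(A) ∪ {d} = { d, q, r, y }.
B' ::= y d q contributes {y}.
Union: FIRST(B') = { d, q, r, y }.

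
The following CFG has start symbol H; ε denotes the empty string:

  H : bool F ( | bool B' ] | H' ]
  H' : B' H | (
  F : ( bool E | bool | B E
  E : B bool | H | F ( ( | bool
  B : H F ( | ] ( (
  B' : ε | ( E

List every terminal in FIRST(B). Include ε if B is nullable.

{ (, ], bool }

From B : H F (: add FIRST(H) = { (, bool }.
B : ] ( ( contributes {]}.
Union: FIRST(B) = { (, ], bool }.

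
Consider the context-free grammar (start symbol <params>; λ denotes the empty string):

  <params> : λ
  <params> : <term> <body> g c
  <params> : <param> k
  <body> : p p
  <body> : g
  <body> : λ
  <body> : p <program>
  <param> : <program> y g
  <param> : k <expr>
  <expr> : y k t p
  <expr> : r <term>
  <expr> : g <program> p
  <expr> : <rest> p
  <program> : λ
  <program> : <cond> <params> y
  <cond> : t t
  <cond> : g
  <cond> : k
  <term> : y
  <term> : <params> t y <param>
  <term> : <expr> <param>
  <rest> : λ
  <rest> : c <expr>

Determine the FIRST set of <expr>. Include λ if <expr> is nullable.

<expr> : y k t p contributes {y}.
<expr> : r <term> contributes {r}.
<expr> : g <program> p contributes {g}.
From <expr> : <rest> p: <rest> nullable, take FIRST(<rest>) ∪ {p} = { c, p }.
Union: FIRST(<expr>) = { c, g, p, r, y }.

{ c, g, p, r, y }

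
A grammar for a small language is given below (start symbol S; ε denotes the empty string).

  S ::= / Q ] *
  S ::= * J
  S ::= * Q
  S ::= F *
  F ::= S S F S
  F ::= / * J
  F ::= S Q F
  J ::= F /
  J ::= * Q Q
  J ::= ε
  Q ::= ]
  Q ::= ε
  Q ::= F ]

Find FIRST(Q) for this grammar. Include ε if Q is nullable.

{ *, /, ], ε }

Q ::= ] contributes {]}.
Q ::= ε contributes ε.
From Q ::= F ]: add FIRST(F) = { *, / }.
Union: FIRST(Q) = { *, /, ], ε }.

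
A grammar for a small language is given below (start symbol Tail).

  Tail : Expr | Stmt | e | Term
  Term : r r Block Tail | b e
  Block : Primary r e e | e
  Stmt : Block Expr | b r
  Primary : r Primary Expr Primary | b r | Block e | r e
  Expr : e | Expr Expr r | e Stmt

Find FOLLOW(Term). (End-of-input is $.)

In Tail : Term: Term is at the end, add FOLLOW(Tail) = { $ }.
Union: FOLLOW(Term) = { $ }.

{ $ }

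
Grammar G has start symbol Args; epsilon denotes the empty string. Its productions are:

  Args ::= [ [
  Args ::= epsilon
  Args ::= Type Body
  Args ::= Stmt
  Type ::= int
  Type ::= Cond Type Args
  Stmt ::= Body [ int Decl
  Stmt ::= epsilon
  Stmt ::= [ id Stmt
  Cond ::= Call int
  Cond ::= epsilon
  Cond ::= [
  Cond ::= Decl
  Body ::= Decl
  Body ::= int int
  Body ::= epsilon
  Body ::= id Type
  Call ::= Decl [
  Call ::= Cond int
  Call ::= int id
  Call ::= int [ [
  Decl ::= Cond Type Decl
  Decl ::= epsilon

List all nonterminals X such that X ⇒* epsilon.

{ Args, Body, Cond, Decl, Stmt }

Directly nullable (have an epsilon-production): Args, Stmt, Cond, Body, Decl.
No other nonterminal has a production whose RHS symbols are all nullable.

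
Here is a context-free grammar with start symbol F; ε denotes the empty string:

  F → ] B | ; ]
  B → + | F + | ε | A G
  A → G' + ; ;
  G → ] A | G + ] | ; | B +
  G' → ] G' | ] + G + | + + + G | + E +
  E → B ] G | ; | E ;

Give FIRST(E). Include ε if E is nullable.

{ +, ;, ] }

From E → B ] G: B nullable, take FIRST(B) ∪ {]} = { +, ;, ] }.
E → ; contributes {;}.
From E → E ;: add FIRST(E) = { +, ;, ] }.
Union: FIRST(E) = { +, ;, ] }.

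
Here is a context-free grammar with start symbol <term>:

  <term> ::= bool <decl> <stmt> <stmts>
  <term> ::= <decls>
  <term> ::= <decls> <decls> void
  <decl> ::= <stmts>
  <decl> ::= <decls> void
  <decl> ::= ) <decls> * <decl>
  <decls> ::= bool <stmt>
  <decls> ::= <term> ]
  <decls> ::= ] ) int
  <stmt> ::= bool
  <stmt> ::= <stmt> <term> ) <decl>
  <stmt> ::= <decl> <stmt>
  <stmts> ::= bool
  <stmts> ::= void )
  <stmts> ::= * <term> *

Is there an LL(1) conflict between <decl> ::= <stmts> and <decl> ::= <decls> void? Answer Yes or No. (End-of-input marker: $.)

FIRST(<stmts>) = { *, bool, void } and FIRST(<decls> void) = { ], bool }.
Both contain bool, so the two alternatives are not disjoint — LL(1) conflict.

Yes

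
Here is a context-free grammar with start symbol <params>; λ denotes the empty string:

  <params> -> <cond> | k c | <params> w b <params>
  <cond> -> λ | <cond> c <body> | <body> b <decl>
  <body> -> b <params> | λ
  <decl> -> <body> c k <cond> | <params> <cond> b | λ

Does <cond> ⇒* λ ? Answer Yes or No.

<cond> has an λ-production, so <cond> ⇒ λ.

Yes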